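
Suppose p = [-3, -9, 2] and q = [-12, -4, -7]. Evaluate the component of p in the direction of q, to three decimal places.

4.012

p · q = (-3)·(-12) + (-9)·(-4) + 2·(-7) = 36 + 36 - 14 = 58
|q| = √(144 + 16 + 49) = √209 ≈ 14.4568
comp_q p = 58 / √209 ≈ 4.012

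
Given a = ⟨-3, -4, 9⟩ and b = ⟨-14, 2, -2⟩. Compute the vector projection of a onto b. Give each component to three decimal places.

(-1.098, 0.157, -0.157)

a · b = (-3)·(-14) + (-4)·2 + 9·(-2) = 42 - 8 - 18 = 16
|b|² = 196 + 4 + 4 = 204
proj_b a = (16/204) · (-14, 2, -2) ≈ (-1.098, 0.157, -0.157)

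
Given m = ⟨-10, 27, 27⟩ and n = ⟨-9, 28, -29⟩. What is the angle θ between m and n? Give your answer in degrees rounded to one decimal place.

m · n = (-10)·(-9) + 27·28 + 27·(-29) = 90 + 756 - 783 = 63
|m|² = 100 + 729 + 729 = 1558,  |m| = √1558 ≈ 39.471509
|n|² = 81 + 784 + 841 = 1706,  |n| = √1706 ≈ 41.303753
cos θ = 63 / (39.471509 · 41.303753) ≈ 0.03864
θ = arccos(0.03864) ≈ 87.8°

87.8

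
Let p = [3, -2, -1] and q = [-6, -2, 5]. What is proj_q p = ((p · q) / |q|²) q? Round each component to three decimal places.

(1.754, 0.585, -1.462)

p · q = 3·(-6) + (-2)·(-2) + (-1)·5 = -18 + 4 - 5 = -19
|q|² = 36 + 4 + 25 = 65
proj_q p = (-19/65) · (-6, -2, 5) ≈ (1.754, 0.585, -1.462)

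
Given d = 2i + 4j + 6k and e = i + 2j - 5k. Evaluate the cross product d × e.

(-32, 16, 0)

i: 4·(-5) - 6·2 = -20 - 12 = -32
j: 6·1 - 2·(-5) = 6 - (-10) = 16
k: 2·2 - 4·1 = 4 - 4 = 0
d × e = (-32, 16, 0)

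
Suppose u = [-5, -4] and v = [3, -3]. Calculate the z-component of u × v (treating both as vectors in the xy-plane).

27

(-5)·(-3) - (-4)·3 = 15 - (-12) = 27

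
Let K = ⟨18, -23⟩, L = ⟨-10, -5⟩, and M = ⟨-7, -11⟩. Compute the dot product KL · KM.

KL = L − K = (-28, 18)
KM = M − K = (-25, 12)
KL · KM = (-28)·(-25) + 18·12 = 700 + 216 = 916

916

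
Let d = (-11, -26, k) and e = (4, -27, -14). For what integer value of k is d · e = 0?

47

d · e = (-11)·4 + (-26)·(-27) + k·(-14) = 658 - 14k
Set equal to 0: -14k = -658, so k = 47.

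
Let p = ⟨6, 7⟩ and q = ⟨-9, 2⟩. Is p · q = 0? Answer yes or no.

no

p · q = 6·(-9) + 7·2 = -54 + 14 = -40
Nonzero, so the vectors are not orthogonal.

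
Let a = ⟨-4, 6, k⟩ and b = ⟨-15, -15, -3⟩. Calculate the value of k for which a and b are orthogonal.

a · b = (-4)·(-15) + 6·(-15) + k·(-3) = -30 - 3k
Set equal to 0: -3k = 30, so k = -10.

-10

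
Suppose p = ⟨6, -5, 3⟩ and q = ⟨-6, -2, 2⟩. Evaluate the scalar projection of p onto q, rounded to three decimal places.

-3.015

p · q = 6·(-6) + (-5)·(-2) + 3·2 = -36 + 10 + 6 = -20
|q| = √(36 + 4 + 4) = √44 ≈ 6.6332
comp_q p = -20 / √44 ≈ -3.015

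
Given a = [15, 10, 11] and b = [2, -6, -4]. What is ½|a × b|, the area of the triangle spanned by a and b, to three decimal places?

69.821

i: 10·(-4) - 11·(-6) = -40 - (-66) = 26
j: 11·2 - 15·(-4) = 22 - (-60) = 82
k: 15·(-6) - 10·2 = -90 - 20 = -110
a × b = (26, 82, -110)
|a × b| = √(26² + 82² + (-110)²) = √19500 ≈ 139.6424
area = ½ · 139.6424 ≈ 69.821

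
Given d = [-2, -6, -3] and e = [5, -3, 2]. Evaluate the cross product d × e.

i: (-6)·2 - (-3)·(-3) = -12 - 9 = -21
j: (-3)·5 - (-2)·2 = -15 - (-4) = -11
k: (-2)·(-3) - (-6)·5 = 6 - (-30) = 36
d × e = (-21, -11, 36)

(-21, -11, 36)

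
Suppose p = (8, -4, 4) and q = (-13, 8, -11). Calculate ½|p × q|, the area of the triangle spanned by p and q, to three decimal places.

19.900

i: (-4)·(-11) - 4·8 = 44 - 32 = 12
j: 4·(-13) - 8·(-11) = -52 - (-88) = 36
k: 8·8 - (-4)·(-13) = 64 - 52 = 12
p × q = (12, 36, 12)
|p × q| = √(12² + 36² + 12²) = √1584 ≈ 39.7995
area = ½ · 39.7995 ≈ 19.900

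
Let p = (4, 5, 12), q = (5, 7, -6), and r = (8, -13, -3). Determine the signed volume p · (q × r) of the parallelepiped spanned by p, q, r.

-2013

q × r:
i: 7·(-3) - (-6)·(-13) = -21 - 78 = -99
j: (-6)·8 - 5·(-3) = -48 - (-15) = -33
k: 5·(-13) - 7·8 = -65 - 56 = -121
q × r = (-99, -33, -121)
p · (q × r) = 4·(-99) + 5·(-33) + 12·(-121) = -396 - 165 - 1452 = -2013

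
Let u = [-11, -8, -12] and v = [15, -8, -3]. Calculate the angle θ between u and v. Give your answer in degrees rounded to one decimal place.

102.0

u · v = (-11)·15 + (-8)·(-8) + (-12)·(-3) = -165 + 64 + 36 = -65
|u|² = 121 + 64 + 144 = 329,  |u| = √329 ≈ 18.138357
|v|² = 225 + 64 + 9 = 298,  |v| = √298 ≈ 17.262677
cos θ = -65 / (18.138357 · 17.262677) ≈ -0.20759
θ = arccos(-0.20759) ≈ 102.0°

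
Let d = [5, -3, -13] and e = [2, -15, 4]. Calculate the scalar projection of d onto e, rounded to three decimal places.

0.192

d · e = 5·2 + (-3)·(-15) + (-13)·4 = 10 + 45 - 52 = 3
|e| = √(4 + 225 + 16) = √245 ≈ 15.6525
comp_e d = 3 / √245 ≈ 0.192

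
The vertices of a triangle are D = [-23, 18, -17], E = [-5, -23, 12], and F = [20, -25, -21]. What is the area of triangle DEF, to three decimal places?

1084.989

DE = (18, -41, 29),  DF = (43, -43, -4)
i: (-41)·(-4) - 29·(-43) = 164 - (-1247) = 1411
j: 29·43 - 18·(-4) = 1247 - (-72) = 1319
k: 18·(-43) - (-41)·43 = -774 - (-1763) = 989
DE × DF = (1411, 1319, 989)
|DE × DF| = √4708803 ≈ 2169.9776
area = ½ · 2169.9776 ≈ 1084.989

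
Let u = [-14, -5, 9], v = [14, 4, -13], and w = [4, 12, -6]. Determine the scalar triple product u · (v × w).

v × w:
i: 4·(-6) - (-13)·12 = -24 - (-156) = 132
j: (-13)·4 - 14·(-6) = -52 - (-84) = 32
k: 14·12 - 4·4 = 168 - 16 = 152
v × w = (132, 32, 152)
u · (v × w) = (-14)·132 + (-5)·32 + 9·152 = -1848 - 160 + 1368 = -640

-640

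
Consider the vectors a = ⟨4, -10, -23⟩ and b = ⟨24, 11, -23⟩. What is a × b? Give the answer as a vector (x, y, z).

(483, -460, 284)

i: (-10)·(-23) - (-23)·11 = 230 - (-253) = 483
j: (-23)·24 - 4·(-23) = -552 - (-92) = -460
k: 4·11 - (-10)·24 = 44 - (-240) = 284
a × b = (483, -460, 284)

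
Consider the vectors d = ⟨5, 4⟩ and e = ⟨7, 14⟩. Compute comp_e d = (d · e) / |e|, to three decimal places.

5.814

d · e = 5·7 + 4·14 = 35 + 56 = 91
|e| = √(49 + 196) = √245 ≈ 15.6525
comp_e d = 91 / √245 ≈ 5.814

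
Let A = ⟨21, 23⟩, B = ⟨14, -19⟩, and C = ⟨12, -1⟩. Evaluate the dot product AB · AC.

AB = B − A = (-7, -42)
AC = C − A = (-9, -24)
AB · AC = (-7)·(-9) + (-42)·(-24) = 63 + 1008 = 1071

1071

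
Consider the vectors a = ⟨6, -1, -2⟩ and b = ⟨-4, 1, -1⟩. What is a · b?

-23

a · b = 6·(-4) + (-1)·1 + (-2)·(-1) = -24 - 1 + 2 = -23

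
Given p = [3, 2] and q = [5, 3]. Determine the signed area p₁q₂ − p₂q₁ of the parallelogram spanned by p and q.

3·3 - 2·5 = 9 - 10 = -1

-1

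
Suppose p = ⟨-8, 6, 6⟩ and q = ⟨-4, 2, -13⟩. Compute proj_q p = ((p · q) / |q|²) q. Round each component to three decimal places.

(0.720, -0.360, 2.339)

p · q = (-8)·(-4) + 6·2 + 6·(-13) = 32 + 12 - 78 = -34
|q|² = 16 + 4 + 169 = 189
proj_q p = (-34/189) · (-4, 2, -13) ≈ (0.720, -0.360, 2.339)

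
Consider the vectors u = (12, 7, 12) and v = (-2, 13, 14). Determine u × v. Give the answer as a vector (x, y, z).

i: 7·14 - 12·13 = 98 - 156 = -58
j: 12·(-2) - 12·14 = -24 - 168 = -192
k: 12·13 - 7·(-2) = 156 - (-14) = 170
u × v = (-58, -192, 170)

(-58, -192, 170)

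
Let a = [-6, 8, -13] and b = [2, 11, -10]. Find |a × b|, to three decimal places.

134.495

i: 8·(-10) - (-13)·11 = -80 - (-143) = 63
j: (-13)·2 - (-6)·(-10) = -26 - 60 = -86
k: (-6)·11 - 8·2 = -66 - 16 = -82
a × b = (63, -86, -82)
|a × b| = √(63² + (-86)² + (-82)²) = √18089 ≈ 134.4954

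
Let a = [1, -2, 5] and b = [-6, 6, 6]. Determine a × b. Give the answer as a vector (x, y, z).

i: (-2)·6 - 5·6 = -12 - 30 = -42
j: 5·(-6) - 1·6 = -30 - 6 = -36
k: 1·6 - (-2)·(-6) = 6 - 12 = -6
a × b = (-42, -36, -6)

(-42, -36, -6)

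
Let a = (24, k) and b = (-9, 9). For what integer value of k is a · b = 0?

a · b = 24·(-9) + k·9 = -216 + 9k
Set equal to 0: 9k = 216, so k = 24.

24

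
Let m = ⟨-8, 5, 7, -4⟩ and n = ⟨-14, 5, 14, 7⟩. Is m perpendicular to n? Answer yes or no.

m · n = (-8)·(-14) + 5·5 + 7·14 + (-4)·7 = 112 + 25 + 98 - 28 = 207
Nonzero, so the vectors are not orthogonal.

no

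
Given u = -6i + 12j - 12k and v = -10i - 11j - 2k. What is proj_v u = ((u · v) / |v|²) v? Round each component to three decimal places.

u · v = (-6)·(-10) + 12·(-11) + (-12)·(-2) = 60 - 132 + 24 = -48
|v|² = 100 + 121 + 4 = 225
proj_v u = (-48/225) · (-10, -11, -2) ≈ (2.133, 2.347, 0.427)

(2.133, 2.347, 0.427)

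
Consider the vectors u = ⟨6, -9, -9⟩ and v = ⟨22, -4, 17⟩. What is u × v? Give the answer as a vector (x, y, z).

(-189, -300, 174)

i: (-9)·17 - (-9)·(-4) = -153 - 36 = -189
j: (-9)·22 - 6·17 = -198 - 102 = -300
k: 6·(-4) - (-9)·22 = -24 - (-198) = 174
u × v = (-189, -300, 174)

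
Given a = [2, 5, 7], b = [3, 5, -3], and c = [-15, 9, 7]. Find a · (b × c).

958

b × c:
i: 5·7 - (-3)·9 = 35 - (-27) = 62
j: (-3)·(-15) - 3·7 = 45 - 21 = 24
k: 3·9 - 5·(-15) = 27 - (-75) = 102
b × c = (62, 24, 102)
a · (b × c) = 2·62 + 5·24 + 7·102 = 124 + 120 + 714 = 958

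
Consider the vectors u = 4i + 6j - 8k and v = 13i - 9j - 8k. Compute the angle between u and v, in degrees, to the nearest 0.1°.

71.0

u · v = 4·13 + 6·(-9) + (-8)·(-8) = 52 - 54 + 64 = 62
|u|² = 16 + 36 + 64 = 116,  |u| = √116 ≈ 10.770330
|v|² = 169 + 81 + 64 = 314,  |v| = √314 ≈ 17.720045
cos θ = 62 / (10.770330 · 17.720045) ≈ 0.32486
θ = arccos(0.32486) ≈ 71.0°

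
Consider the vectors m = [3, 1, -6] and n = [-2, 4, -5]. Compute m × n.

(19, 27, 14)

i: 1·(-5) - (-6)·4 = -5 - (-24) = 19
j: (-6)·(-2) - 3·(-5) = 12 - (-15) = 27
k: 3·4 - 1·(-2) = 12 - (-2) = 14
m × n = (19, 27, 14)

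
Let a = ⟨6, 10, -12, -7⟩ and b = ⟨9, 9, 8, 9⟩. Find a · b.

-15

a · b = 6·9 + 10·9 + (-12)·8 + (-7)·9 = 54 + 90 - 96 - 63 = -15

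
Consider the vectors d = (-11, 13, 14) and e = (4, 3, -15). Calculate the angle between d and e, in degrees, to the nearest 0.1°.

128.1

d · e = (-11)·4 + 13·3 + 14·(-15) = -44 + 39 - 210 = -215
|d|² = 121 + 169 + 196 = 486,  |d| = √486 ≈ 22.045408
|e|² = 16 + 9 + 225 = 250,  |e| = √250 ≈ 15.811388
cos θ = -215 / (22.045408 · 15.811388) ≈ -0.61681
θ = arccos(-0.61681) ≈ 128.1°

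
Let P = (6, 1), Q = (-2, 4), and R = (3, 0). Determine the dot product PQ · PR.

21

PQ = Q − P = (-8, 3)
PR = R − P = (-3, -1)
PQ · PR = (-8)·(-3) + 3·(-1) = 24 - 3 = 21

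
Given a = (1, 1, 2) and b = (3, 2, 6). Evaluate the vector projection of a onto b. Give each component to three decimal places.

a · b = 1·3 + 1·2 + 2·6 = 3 + 2 + 12 = 17
|b|² = 9 + 4 + 36 = 49
proj_b a = (17/49) · (3, 2, 6) ≈ (1.041, 0.694, 2.082)

(1.041, 0.694, 2.082)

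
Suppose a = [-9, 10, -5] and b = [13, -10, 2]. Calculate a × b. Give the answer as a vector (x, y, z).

i: 10·2 - (-5)·(-10) = 20 - 50 = -30
j: (-5)·13 - (-9)·2 = -65 - (-18) = -47
k: (-9)·(-10) - 10·13 = 90 - 130 = -40
a × b = (-30, -47, -40)

(-30, -47, -40)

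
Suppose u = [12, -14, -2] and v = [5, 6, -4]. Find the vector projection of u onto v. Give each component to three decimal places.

(-1.039, -1.247, 0.831)

u · v = 12·5 + (-14)·6 + (-2)·(-4) = 60 - 84 + 8 = -16
|v|² = 25 + 36 + 16 = 77
proj_v u = (-16/77) · (5, 6, -4) ≈ (-1.039, -1.247, 0.831)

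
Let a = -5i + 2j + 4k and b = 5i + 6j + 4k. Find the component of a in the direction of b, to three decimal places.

0.342

a · b = (-5)·5 + 2·6 + 4·4 = -25 + 12 + 16 = 3
|b| = √(25 + 36 + 16) = √77 ≈ 8.7750
comp_b a = 3 / √77 ≈ 0.342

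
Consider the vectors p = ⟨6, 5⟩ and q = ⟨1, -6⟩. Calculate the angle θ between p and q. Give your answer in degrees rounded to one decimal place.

p · q = 6·1 + 5·(-6) = 6 - 30 = -24
|p|² = 36 + 25 = 61,  |p| = √61 ≈ 7.810250
|q|² = 1 + 36 = 37,  |q| = √37 ≈ 6.082763
cos θ = -24 / (7.810250 · 6.082763) ≈ -0.50518
θ = arccos(-0.50518) ≈ 120.3°

120.3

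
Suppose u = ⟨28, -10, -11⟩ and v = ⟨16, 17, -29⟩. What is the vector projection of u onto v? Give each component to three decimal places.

(6.892, 7.323, -12.491)

u · v = 28·16 + (-10)·17 + (-11)·(-29) = 448 - 170 + 319 = 597
|v|² = 256 + 289 + 841 = 1386
proj_v u = (597/1386) · (16, 17, -29) ≈ (6.892, 7.323, -12.491)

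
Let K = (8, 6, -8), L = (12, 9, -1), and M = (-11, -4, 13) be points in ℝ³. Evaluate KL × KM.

KL = (4, 3, 7)
KM = (-19, -10, 21)
i: 3·21 - 7·(-10) = 63 - (-70) = 133
j: 7·(-19) - 4·21 = -133 - 84 = -217
k: 4·(-10) - 3·(-19) = -40 - (-57) = 17
KL × KM = (133, -217, 17)

(133, -217, 17)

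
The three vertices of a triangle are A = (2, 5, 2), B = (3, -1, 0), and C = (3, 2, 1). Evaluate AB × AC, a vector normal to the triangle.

(0, -1, 3)

AB = (1, -6, -2)
AC = (1, -3, -1)
i: (-6)·(-1) - (-2)·(-3) = 6 - 6 = 0
j: (-2)·1 - 1·(-1) = -2 - (-1) = -1
k: 1·(-3) - (-6)·1 = -3 - (-6) = 3
AB × AC = (0, -1, 3)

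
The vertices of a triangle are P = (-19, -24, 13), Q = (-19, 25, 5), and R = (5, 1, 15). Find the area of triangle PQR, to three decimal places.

614.134

PQ = (0, 49, -8),  PR = (24, 25, 2)
i: 49·2 - (-8)·25 = 98 - (-200) = 298
j: (-8)·24 - 0·2 = -192 - 0 = -192
k: 0·25 - 49·24 = 0 - 1176 = -1176
PQ × PR = (298, -192, -1176)
|PQ × PR| = √1508644 ≈ 1228.2687
area = ½ · 1228.2687 ≈ 614.134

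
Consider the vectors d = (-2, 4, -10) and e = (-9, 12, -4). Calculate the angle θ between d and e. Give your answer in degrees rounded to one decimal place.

d · e = (-2)·(-9) + 4·12 + (-10)·(-4) = 18 + 48 + 40 = 106
|d|² = 4 + 16 + 100 = 120,  |d| = √120 ≈ 10.954451
|e|² = 81 + 144 + 16 = 241,  |e| = √241 ≈ 15.524175
cos θ = 106 / (10.954451 · 15.524175) ≈ 0.62331
θ = arccos(0.62331) ≈ 51.4°

51.4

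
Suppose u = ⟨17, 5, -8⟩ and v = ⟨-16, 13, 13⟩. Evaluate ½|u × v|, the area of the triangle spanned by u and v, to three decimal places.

178.753

i: 5·13 - (-8)·13 = 65 - (-104) = 169
j: (-8)·(-16) - 17·13 = 128 - 221 = -93
k: 17·13 - 5·(-16) = 221 - (-80) = 301
u × v = (169, -93, 301)
|u × v| = √(169² + (-93)² + 301²) = √127811 ≈ 357.5066
area = ½ · 357.5066 ≈ 178.753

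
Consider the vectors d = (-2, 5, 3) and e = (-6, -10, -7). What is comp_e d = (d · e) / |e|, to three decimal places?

d · e = (-2)·(-6) + 5·(-10) + 3·(-7) = 12 - 50 - 21 = -59
|e| = √(36 + 100 + 49) = √185 ≈ 13.6015
comp_e d = -59 / √185 ≈ -4.338

-4.338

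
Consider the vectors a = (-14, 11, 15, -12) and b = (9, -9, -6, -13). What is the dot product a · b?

-159

a · b = (-14)·9 + 11·(-9) + 15·(-6) + (-12)·(-13) = -126 - 99 - 90 + 156 = -159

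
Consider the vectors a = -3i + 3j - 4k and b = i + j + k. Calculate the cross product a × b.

i: 3·1 - (-4)·1 = 3 - (-4) = 7
j: (-4)·1 - (-3)·1 = -4 - (-3) = -1
k: (-3)·1 - 3·1 = -3 - 3 = -6
a × b = (7, -1, -6)

(7, -1, -6)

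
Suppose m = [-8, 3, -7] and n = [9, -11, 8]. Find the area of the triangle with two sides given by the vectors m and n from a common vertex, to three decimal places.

i: 3·8 - (-7)·(-11) = 24 - 77 = -53
j: (-7)·9 - (-8)·8 = -63 - (-64) = 1
k: (-8)·(-11) - 3·9 = 88 - 27 = 61
m × n = (-53, 1, 61)
|m × n| = √((-53)² + 1² + 61²) = √6531 ≈ 80.8146
area = ½ · 80.8146 ≈ 40.407

40.407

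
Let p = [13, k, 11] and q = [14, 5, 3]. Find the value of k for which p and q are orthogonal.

p · q = 13·14 + k·5 + 11·3 = 215 + 5k
Set equal to 0: 5k = -215, so k = -43.

-43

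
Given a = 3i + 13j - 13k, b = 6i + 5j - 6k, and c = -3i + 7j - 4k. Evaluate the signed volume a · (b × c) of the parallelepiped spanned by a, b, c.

b × c:
i: 5·(-4) - (-6)·7 = -20 - (-42) = 22
j: (-6)·(-3) - 6·(-4) = 18 - (-24) = 42
k: 6·7 - 5·(-3) = 42 - (-15) = 57
b × c = (22, 42, 57)
a · (b × c) = 3·22 + 13·42 + (-13)·57 = 66 + 546 - 741 = -129

-129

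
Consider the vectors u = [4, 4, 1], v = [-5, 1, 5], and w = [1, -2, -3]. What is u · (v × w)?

-3

v × w:
i: 1·(-3) - 5·(-2) = -3 - (-10) = 7
j: 5·1 - (-5)·(-3) = 5 - 15 = -10
k: (-5)·(-2) - 1·1 = 10 - 1 = 9
v × w = (7, -10, 9)
u · (v × w) = 4·7 + 4·(-10) + 1·9 = 28 - 40 + 9 = -3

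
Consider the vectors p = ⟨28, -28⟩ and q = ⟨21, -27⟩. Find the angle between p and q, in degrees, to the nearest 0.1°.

p · q = 28·21 + (-28)·(-27) = 588 + 756 = 1344
|p|² = 784 + 784 = 1568,  |p| = √1568 ≈ 39.597980
|q|² = 441 + 729 = 1170,  |q| = √1170 ≈ 34.205263
cos θ = 1344 / (39.597980 · 34.205263) ≈ 0.99228
θ = arccos(0.99228) ≈ 7.1°

7.1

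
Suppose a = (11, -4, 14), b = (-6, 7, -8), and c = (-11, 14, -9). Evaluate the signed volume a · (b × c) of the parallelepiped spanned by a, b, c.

305

b × c:
i: 7·(-9) - (-8)·14 = -63 - (-112) = 49
j: (-8)·(-11) - (-6)·(-9) = 88 - 54 = 34
k: (-6)·14 - 7·(-11) = -84 - (-77) = -7
b × c = (49, 34, -7)
a · (b × c) = 11·49 + (-4)·34 + 14·(-7) = 539 - 136 - 98 = 305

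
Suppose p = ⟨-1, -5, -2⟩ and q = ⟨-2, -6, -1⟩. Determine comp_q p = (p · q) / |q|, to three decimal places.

p · q = (-1)·(-2) + (-5)·(-6) + (-2)·(-1) = 2 + 30 + 2 = 34
|q| = √(4 + 36 + 1) = √41 ≈ 6.4031
comp_q p = 34 / √41 ≈ 5.310

5.310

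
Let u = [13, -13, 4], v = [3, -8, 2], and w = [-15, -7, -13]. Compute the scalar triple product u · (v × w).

v × w:
i: (-8)·(-13) - 2·(-7) = 104 - (-14) = 118
j: 2·(-15) - 3·(-13) = -30 - (-39) = 9
k: 3·(-7) - (-8)·(-15) = -21 - 120 = -141
v × w = (118, 9, -141)
u · (v × w) = 13·118 + (-13)·9 + 4·(-141) = 1534 - 117 - 564 = 853

853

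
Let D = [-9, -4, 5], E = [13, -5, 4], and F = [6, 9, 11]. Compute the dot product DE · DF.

DE = E − D = (22, -1, -1)
DF = F − D = (15, 13, 6)
DE · DF = 22·15 + (-1)·13 + (-1)·6 = 330 - 13 - 6 = 311

311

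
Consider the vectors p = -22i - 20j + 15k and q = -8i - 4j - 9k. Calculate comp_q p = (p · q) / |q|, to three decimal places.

9.536

p · q = (-22)·(-8) + (-20)·(-4) + 15·(-9) = 176 + 80 - 135 = 121
|q| = √(64 + 16 + 81) = √161 ≈ 12.6886
comp_q p = 121 / √161 ≈ 9.536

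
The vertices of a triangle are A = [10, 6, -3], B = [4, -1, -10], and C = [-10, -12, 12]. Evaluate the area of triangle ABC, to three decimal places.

AB = (-6, -7, -7),  AC = (-20, -18, 15)
i: (-7)·15 - (-7)·(-18) = -105 - 126 = -231
j: (-7)·(-20) - (-6)·15 = 140 - (-90) = 230
k: (-6)·(-18) - (-7)·(-20) = 108 - 140 = -32
AB × AC = (-231, 230, -32)
|AB × AC| = √107285 ≈ 327.5439
area = ½ · 327.5439 ≈ 163.772

163.772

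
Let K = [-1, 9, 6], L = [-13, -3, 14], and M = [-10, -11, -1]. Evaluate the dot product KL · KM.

292

KL = L − K = (-12, -12, 8)
KM = M − K = (-9, -20, -7)
KL · KM = (-12)·(-9) + (-12)·(-20) + 8·(-7) = 108 + 240 - 56 = 292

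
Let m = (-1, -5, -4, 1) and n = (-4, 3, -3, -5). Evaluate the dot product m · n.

-4

m · n = (-1)·(-4) + (-5)·3 + (-4)·(-3) + 1·(-5) = 4 - 15 + 12 - 5 = -4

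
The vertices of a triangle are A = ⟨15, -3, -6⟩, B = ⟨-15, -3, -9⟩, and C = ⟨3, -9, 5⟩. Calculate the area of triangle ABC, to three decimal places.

AB = (-30, 0, -3),  AC = (-12, -6, 11)
i: 0·11 - (-3)·(-6) = 0 - 18 = -18
j: (-3)·(-12) - (-30)·11 = 36 - (-330) = 366
k: (-30)·(-6) - 0·(-12) = 180 - 0 = 180
AB × AC = (-18, 366, 180)
|AB × AC| = √166680 ≈ 408.2646
area = ½ · 408.2646 ≈ 204.132

204.132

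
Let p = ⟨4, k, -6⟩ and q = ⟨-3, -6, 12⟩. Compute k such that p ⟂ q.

p · q = 4·(-3) + k·(-6) + (-6)·12 = -84 - 6k
Set equal to 0: -6k = 84, so k = -14.

-14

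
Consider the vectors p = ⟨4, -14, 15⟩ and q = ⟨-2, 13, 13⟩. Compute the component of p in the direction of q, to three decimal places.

0.270

p · q = 4·(-2) + (-14)·13 + 15·13 = -8 - 182 + 195 = 5
|q| = √(4 + 169 + 169) = √342 ≈ 18.4932
comp_q p = 5 / √342 ≈ 0.270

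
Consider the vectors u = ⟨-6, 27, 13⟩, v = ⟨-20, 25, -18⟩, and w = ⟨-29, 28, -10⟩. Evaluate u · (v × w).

9315

v × w:
i: 25·(-10) - (-18)·28 = -250 - (-504) = 254
j: (-18)·(-29) - (-20)·(-10) = 522 - 200 = 322
k: (-20)·28 - 25·(-29) = -560 - (-725) = 165
v × w = (254, 322, 165)
u · (v × w) = (-6)·254 + 27·322 + 13·165 = -1524 + 8694 + 2145 = 9315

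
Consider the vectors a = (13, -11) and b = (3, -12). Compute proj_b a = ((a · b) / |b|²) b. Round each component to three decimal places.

(3.353, -13.412)

a · b = 13·3 + (-11)·(-12) = 39 + 132 = 171
|b|² = 9 + 144 = 153
proj_b a = (171/153) · (3, -12) ≈ (3.353, -13.412)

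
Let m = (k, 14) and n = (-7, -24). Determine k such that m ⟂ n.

-48

m · n = k·(-7) + 14·(-24) = -336 - 7k
Set equal to 0: -7k = 336, so k = -48.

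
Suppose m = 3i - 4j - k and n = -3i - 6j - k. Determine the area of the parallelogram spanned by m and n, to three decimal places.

i: (-4)·(-1) - (-1)·(-6) = 4 - 6 = -2
j: (-1)·(-3) - 3·(-1) = 3 - (-3) = 6
k: 3·(-6) - (-4)·(-3) = -18 - 12 = -30
m × n = (-2, 6, -30)
|m × n| = √((-2)² + 6² + (-30)²) = √940 ≈ 30.6594

30.659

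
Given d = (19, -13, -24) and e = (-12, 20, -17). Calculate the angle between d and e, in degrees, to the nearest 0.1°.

94.8

d · e = 19·(-12) + (-13)·20 + (-24)·(-17) = -228 - 260 + 408 = -80
|d|² = 361 + 169 + 576 = 1106,  |d| = √1106 ≈ 33.256578
|e|² = 144 + 400 + 289 = 833,  |e| = √833 ≈ 28.861739
cos θ = -80 / (33.256578 · 28.861739) ≈ -0.08335
θ = arccos(-0.08335) ≈ 94.8°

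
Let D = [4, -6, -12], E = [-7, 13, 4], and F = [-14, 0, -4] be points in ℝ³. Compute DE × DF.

(56, -200, 276)

DE = (-11, 19, 16)
DF = (-18, 6, 8)
i: 19·8 - 16·6 = 152 - 96 = 56
j: 16·(-18) - (-11)·8 = -288 - (-88) = -200
k: (-11)·6 - 19·(-18) = -66 - (-342) = 276
DE × DF = (56, -200, 276)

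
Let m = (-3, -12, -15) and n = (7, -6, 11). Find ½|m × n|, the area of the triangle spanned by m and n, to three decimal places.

i: (-12)·11 - (-15)·(-6) = -132 - 90 = -222
j: (-15)·7 - (-3)·11 = -105 - (-33) = -72
k: (-3)·(-6) - (-12)·7 = 18 - (-84) = 102
m × n = (-222, -72, 102)
|m × n| = √((-222)² + (-72)² + 102²) = √64872 ≈ 254.6998
area = ½ · 254.6998 ≈ 127.350

127.350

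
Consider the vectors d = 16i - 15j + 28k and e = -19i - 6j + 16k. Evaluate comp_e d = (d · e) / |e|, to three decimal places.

9.157

d · e = 16·(-19) + (-15)·(-6) + 28·16 = -304 + 90 + 448 = 234
|e| = √(361 + 36 + 256) = √653 ≈ 25.5539
comp_e d = 234 / √653 ≈ 9.157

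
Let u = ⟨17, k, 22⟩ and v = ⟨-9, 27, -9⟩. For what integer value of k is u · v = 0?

u · v = 17·(-9) + k·27 + 22·(-9) = -351 + 27k
Set equal to 0: 27k = 351, so k = 13.

13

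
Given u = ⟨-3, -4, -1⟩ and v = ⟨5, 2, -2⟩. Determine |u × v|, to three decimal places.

20.421

i: (-4)·(-2) - (-1)·2 = 8 - (-2) = 10
j: (-1)·5 - (-3)·(-2) = -5 - 6 = -11
k: (-3)·2 - (-4)·5 = -6 - (-20) = 14
u × v = (10, -11, 14)
|u × v| = √(10² + (-11)² + 14²) = √417 ≈ 20.4206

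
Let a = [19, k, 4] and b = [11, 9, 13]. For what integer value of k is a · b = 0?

a · b = 19·11 + k·9 + 4·13 = 261 + 9k
Set equal to 0: 9k = -261, so k = -29.

-29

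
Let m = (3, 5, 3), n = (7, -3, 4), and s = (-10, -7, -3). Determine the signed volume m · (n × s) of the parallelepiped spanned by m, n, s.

n × s:
i: (-3)·(-3) - 4·(-7) = 9 - (-28) = 37
j: 4·(-10) - 7·(-3) = -40 - (-21) = -19
k: 7·(-7) - (-3)·(-10) = -49 - 30 = -79
n × s = (37, -19, -79)
m · (n × s) = 3·37 + 5·(-19) + 3·(-79) = 111 - 95 - 237 = -221

-221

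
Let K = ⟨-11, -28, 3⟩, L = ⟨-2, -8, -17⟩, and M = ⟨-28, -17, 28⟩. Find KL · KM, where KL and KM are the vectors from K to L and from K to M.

-433

KL = L − K = (9, 20, -20)
KM = M − K = (-17, 11, 25)
KL · KM = 9·(-17) + 20·11 + (-20)·25 = -153 + 220 - 500 = -433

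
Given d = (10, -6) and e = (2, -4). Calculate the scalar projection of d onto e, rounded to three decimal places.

9.839

d · e = 10·2 + (-6)·(-4) = 20 + 24 = 44
|e| = √(4 + 16) = √20 ≈ 4.4721
comp_e d = 44 / √20 ≈ 9.839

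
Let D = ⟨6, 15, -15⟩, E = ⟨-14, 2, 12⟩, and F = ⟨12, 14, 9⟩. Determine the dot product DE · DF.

DE = E − D = (-20, -13, 27)
DF = F − D = (6, -1, 24)
DE · DF = (-20)·6 + (-13)·(-1) + 27·24 = -120 + 13 + 648 = 541

541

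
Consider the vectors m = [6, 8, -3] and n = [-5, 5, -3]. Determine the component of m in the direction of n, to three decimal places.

2.474

m · n = 6·(-5) + 8·5 + (-3)·(-3) = -30 + 40 + 9 = 19
|n| = √(25 + 25 + 9) = √59 ≈ 7.6811
comp_n m = 19 / √59 ≈ 2.474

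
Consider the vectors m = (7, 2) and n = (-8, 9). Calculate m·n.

m · n = 7·(-8) + 2·9 = -56 + 18 = -38

-38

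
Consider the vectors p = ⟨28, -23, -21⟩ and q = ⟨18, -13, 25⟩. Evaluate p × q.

i: (-23)·25 - (-21)·(-13) = -575 - 273 = -848
j: (-21)·18 - 28·25 = -378 - 700 = -1078
k: 28·(-13) - (-23)·18 = -364 - (-414) = 50
p × q = (-848, -1078, 50)

(-848, -1078, 50)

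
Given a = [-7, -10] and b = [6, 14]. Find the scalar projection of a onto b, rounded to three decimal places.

-11.949

a · b = (-7)·6 + (-10)·14 = -42 - 140 = -182
|b| = √(36 + 196) = √232 ≈ 15.2315
comp_b a = -182 / √232 ≈ -11.949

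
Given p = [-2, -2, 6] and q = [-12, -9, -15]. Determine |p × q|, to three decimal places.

i: (-2)·(-15) - 6·(-9) = 30 - (-54) = 84
j: 6·(-12) - (-2)·(-15) = -72 - 30 = -102
k: (-2)·(-9) - (-2)·(-12) = 18 - 24 = -6
p × q = (84, -102, -6)
|p × q| = √(84² + (-102)² + (-6)²) = √17496 ≈ 132.2724

132.272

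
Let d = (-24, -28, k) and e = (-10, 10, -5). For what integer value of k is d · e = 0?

d · e = (-24)·(-10) + (-28)·10 + k·(-5) = -40 - 5k
Set equal to 0: -5k = 40, so k = -8.

-8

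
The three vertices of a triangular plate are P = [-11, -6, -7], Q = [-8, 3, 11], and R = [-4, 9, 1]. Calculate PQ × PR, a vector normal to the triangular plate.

PQ = (3, 9, 18)
PR = (7, 15, 8)
i: 9·8 - 18·15 = 72 - 270 = -198
j: 18·7 - 3·8 = 126 - 24 = 102
k: 3·15 - 9·7 = 45 - 63 = -18
PQ × PR = (-198, 102, -18)

(-198, 102, -18)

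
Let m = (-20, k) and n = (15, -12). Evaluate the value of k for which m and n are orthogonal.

m · n = (-20)·15 + k·(-12) = -300 - 12k
Set equal to 0: -12k = 300, so k = -25.

-25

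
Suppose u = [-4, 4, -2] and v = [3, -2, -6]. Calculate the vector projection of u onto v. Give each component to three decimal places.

(-0.490, 0.327, 0.980)

u · v = (-4)·3 + 4·(-2) + (-2)·(-6) = -12 - 8 + 12 = -8
|v|² = 9 + 4 + 36 = 49
proj_v u = (-8/49) · (3, -2, -6) ≈ (-0.490, 0.327, 0.980)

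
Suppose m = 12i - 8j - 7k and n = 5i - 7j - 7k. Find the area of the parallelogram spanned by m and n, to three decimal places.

i: (-8)·(-7) - (-7)·(-7) = 56 - 49 = 7
j: (-7)·5 - 12·(-7) = -35 - (-84) = 49
k: 12·(-7) - (-8)·5 = -84 - (-40) = -44
m × n = (7, 49, -44)
|m × n| = √(7² + 49² + (-44)²) = √4386 ≈ 66.2269

66.227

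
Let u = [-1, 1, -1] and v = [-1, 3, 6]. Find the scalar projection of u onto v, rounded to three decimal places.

u · v = (-1)·(-1) + 1·3 + (-1)·6 = 1 + 3 - 6 = -2
|v| = √(1 + 9 + 36) = √46 ≈ 6.7823
comp_v u = -2 / √46 ≈ -0.295

-0.295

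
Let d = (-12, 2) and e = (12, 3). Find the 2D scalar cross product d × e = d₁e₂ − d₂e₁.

(-12)·3 - 2·12 = -36 - 24 = -60

-60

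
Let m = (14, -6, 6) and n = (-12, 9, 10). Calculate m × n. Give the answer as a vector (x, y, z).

(-114, -212, 54)

i: (-6)·10 - 6·9 = -60 - 54 = -114
j: 6·(-12) - 14·10 = -72 - 140 = -212
k: 14·9 - (-6)·(-12) = 126 - 72 = 54
m × n = (-114, -212, 54)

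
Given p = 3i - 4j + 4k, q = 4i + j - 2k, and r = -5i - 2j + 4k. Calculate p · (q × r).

q × r:
i: 1·4 - (-2)·(-2) = 4 - 4 = 0
j: (-2)·(-5) - 4·4 = 10 - 16 = -6
k: 4·(-2) - 1·(-5) = -8 - (-5) = -3
q × r = (0, -6, -3)
p · (q × r) = 3·0 + (-4)·(-6) + 4·(-3) = 0 + 24 - 12 = 12

12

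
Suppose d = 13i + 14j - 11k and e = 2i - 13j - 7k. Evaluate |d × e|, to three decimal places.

318.828

i: 14·(-7) - (-11)·(-13) = -98 - 143 = -241
j: (-11)·2 - 13·(-7) = -22 - (-91) = 69
k: 13·(-13) - 14·2 = -169 - 28 = -197
d × e = (-241, 69, -197)
|d × e| = √((-241)² + 69² + (-197)²) = √101651 ≈ 318.8275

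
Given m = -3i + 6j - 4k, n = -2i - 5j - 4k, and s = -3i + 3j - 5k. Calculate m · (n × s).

-15

n × s:
i: (-5)·(-5) - (-4)·3 = 25 - (-12) = 37
j: (-4)·(-3) - (-2)·(-5) = 12 - 10 = 2
k: (-2)·3 - (-5)·(-3) = -6 - 15 = -21
n × s = (37, 2, -21)
m · (n × s) = (-3)·37 + 6·2 + (-4)·(-21) = -111 + 12 + 84 = -15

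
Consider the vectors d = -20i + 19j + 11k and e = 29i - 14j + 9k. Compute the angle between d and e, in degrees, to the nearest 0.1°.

d · e = (-20)·29 + 19·(-14) + 11·9 = -580 - 266 + 99 = -747
|d|² = 400 + 361 + 121 = 882,  |d| = √882 ≈ 29.698485
|e|² = 841 + 196 + 81 = 1118,  |e| = √1118 ≈ 33.436507
cos θ = -747 / (29.698485 · 33.436507) ≈ -0.75226
θ = arccos(-0.75226) ≈ 138.8°

138.8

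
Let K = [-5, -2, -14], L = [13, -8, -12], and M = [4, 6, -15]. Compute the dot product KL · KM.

KL = L − K = (18, -6, 2)
KM = M − K = (9, 8, -1)
KL · KM = 18·9 + (-6)·8 + 2·(-1) = 162 - 48 - 2 = 112

112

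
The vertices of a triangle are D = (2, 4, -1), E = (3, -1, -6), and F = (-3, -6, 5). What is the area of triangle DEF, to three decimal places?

DE = (1, -5, -5),  DF = (-5, -10, 6)
i: (-5)·6 - (-5)·(-10) = -30 - 50 = -80
j: (-5)·(-5) - 1·6 = 25 - 6 = 19
k: 1·(-10) - (-5)·(-5) = -10 - 25 = -35
DE × DF = (-80, 19, -35)
|DE × DF| = √7986 ≈ 89.3644
area = ½ · 89.3644 ≈ 44.682

44.682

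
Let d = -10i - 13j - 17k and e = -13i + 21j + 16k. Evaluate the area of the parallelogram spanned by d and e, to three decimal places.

i: (-13)·16 - (-17)·21 = -208 - (-357) = 149
j: (-17)·(-13) - (-10)·16 = 221 - (-160) = 381
k: (-10)·21 - (-13)·(-13) = -210 - 169 = -379
d × e = (149, 381, -379)
|d × e| = √(149² + 381² + (-379)²) = √311003 ≈ 557.6764

557.676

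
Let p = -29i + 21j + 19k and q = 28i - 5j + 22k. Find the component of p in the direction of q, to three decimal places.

-13.877

p · q = (-29)·28 + 21·(-5) + 19·22 = -812 - 105 + 418 = -499
|q| = √(784 + 25 + 484) = √1293 ≈ 35.9583
comp_q p = -499 / √1293 ≈ -13.877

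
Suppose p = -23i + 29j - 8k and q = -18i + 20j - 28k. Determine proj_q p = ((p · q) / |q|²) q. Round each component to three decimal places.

p · q = (-23)·(-18) + 29·20 + (-8)·(-28) = 414 + 580 + 224 = 1218
|q|² = 324 + 400 + 784 = 1508
proj_q p = (1218/1508) · (-18, 20, -28) ≈ (-14.538, 16.154, -22.615)

(-14.538, 16.154, -22.615)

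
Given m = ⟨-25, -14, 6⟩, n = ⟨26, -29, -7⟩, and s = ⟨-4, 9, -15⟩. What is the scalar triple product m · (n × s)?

n × s:
i: (-29)·(-15) - (-7)·9 = 435 - (-63) = 498
j: (-7)·(-4) - 26·(-15) = 28 - (-390) = 418
k: 26·9 - (-29)·(-4) = 234 - 116 = 118
n × s = (498, 418, 118)
m · (n × s) = (-25)·498 + (-14)·418 + 6·118 = -12450 - 5852 + 708 = -17594

-17594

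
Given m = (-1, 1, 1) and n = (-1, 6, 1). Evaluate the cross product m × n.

(-5, 0, -5)

i: 1·1 - 1·6 = 1 - 6 = -5
j: 1·(-1) - (-1)·1 = -1 - (-1) = 0
k: (-1)·6 - 1·(-1) = -6 - (-1) = -5
m × n = (-5, 0, -5)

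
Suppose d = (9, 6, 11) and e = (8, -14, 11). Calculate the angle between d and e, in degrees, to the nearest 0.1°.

d · e = 9·8 + 6·(-14) + 11·11 = 72 - 84 + 121 = 109
|d|² = 81 + 36 + 121 = 238,  |d| = √238 ≈ 15.427249
|e|² = 64 + 196 + 121 = 381,  |e| = √381 ≈ 19.519221
cos θ = 109 / (15.427249 · 19.519221) ≈ 0.36197
θ = arccos(0.36197) ≈ 68.8°

68.8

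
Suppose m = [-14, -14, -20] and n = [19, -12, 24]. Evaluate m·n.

m · n = (-14)·19 + (-14)·(-12) + (-20)·24 = -266 + 168 - 480 = -578

-578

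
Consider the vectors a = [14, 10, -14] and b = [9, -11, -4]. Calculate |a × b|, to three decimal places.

319.487

i: 10·(-4) - (-14)·(-11) = -40 - 154 = -194
j: (-14)·9 - 14·(-4) = -126 - (-56) = -70
k: 14·(-11) - 10·9 = -154 - 90 = -244
a × b = (-194, -70, -244)
|a × b| = √((-194)² + (-70)² + (-244)²) = √102072 ≈ 319.4871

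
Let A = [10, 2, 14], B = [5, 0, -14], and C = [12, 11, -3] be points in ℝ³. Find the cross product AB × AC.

(286, -141, -41)

AB = (-5, -2, -28)
AC = (2, 9, -17)
i: (-2)·(-17) - (-28)·9 = 34 - (-252) = 286
j: (-28)·2 - (-5)·(-17) = -56 - 85 = -141
k: (-5)·9 - (-2)·2 = -45 - (-4) = -41
AB × AC = (286, -141, -41)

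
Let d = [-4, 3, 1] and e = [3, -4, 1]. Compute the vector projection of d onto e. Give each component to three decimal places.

d · e = (-4)·3 + 3·(-4) + 1·1 = -12 - 12 + 1 = -23
|e|² = 9 + 16 + 1 = 26
proj_e d = (-23/26) · (3, -4, 1) ≈ (-2.654, 3.538, -0.885)

(-2.654, 3.538, -0.885)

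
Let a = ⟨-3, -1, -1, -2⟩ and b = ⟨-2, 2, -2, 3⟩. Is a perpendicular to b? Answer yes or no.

a · b = (-3)·(-2) + (-1)·2 + (-1)·(-2) + (-2)·3 = 6 - 2 + 2 - 6 = 0
Zero, so the vectors are orthogonal.

yes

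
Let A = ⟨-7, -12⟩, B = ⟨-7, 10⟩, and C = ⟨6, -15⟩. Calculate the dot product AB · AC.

-66

AB = B − A = (0, 22)
AC = C − A = (13, -3)
AB · AC = 0·13 + 22·(-3) = 0 - 66 = -66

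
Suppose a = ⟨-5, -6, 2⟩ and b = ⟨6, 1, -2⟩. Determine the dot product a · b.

-40

a · b = (-5)·6 + (-6)·1 + 2·(-2) = -30 - 6 - 4 = -40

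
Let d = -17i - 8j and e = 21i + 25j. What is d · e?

d · e = (-17)·21 + (-8)·25 = -357 - 200 = -557

-557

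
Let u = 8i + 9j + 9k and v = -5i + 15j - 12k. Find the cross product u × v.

(-243, 51, 165)

i: 9·(-12) - 9·15 = -108 - 135 = -243
j: 9·(-5) - 8·(-12) = -45 - (-96) = 51
k: 8·15 - 9·(-5) = 120 - (-45) = 165
u × v = (-243, 51, 165)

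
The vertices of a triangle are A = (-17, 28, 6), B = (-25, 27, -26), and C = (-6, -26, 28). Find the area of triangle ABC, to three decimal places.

AB = (-8, -1, -32),  AC = (11, -54, 22)
i: (-1)·22 - (-32)·(-54) = -22 - 1728 = -1750
j: (-32)·11 - (-8)·22 = -352 - (-176) = -176
k: (-8)·(-54) - (-1)·11 = 432 - (-11) = 443
AB × AC = (-1750, -176, 443)
|AB × AC| = √3289725 ≈ 1813.7599
area = ½ · 1813.7599 ≈ 906.880

906.880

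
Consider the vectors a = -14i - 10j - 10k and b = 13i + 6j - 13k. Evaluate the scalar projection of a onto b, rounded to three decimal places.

a · b = (-14)·13 + (-10)·6 + (-10)·(-13) = -182 - 60 + 130 = -112
|b| = √(169 + 36 + 169) = √374 ≈ 19.3391
comp_b a = -112 / √374 ≈ -5.791

-5.791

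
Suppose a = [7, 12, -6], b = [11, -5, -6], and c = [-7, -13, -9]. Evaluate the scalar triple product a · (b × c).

b × c:
i: (-5)·(-9) - (-6)·(-13) = 45 - 78 = -33
j: (-6)·(-7) - 11·(-9) = 42 - (-99) = 141
k: 11·(-13) - (-5)·(-7) = -143 - 35 = -178
b × c = (-33, 141, -178)
a · (b × c) = 7·(-33) + 12·141 + (-6)·(-178) = -231 + 1692 + 1068 = 2529

2529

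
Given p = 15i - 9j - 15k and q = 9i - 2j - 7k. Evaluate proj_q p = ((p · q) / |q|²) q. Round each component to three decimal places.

(17.328, -3.851, -13.478)

p · q = 15·9 + (-9)·(-2) + (-15)·(-7) = 135 + 18 + 105 = 258
|q|² = 81 + 4 + 49 = 134
proj_q p = (258/134) · (9, -2, -7) ≈ (17.328, -3.851, -13.478)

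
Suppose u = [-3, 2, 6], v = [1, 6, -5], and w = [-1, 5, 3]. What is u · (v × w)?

v × w:
i: 6·3 - (-5)·5 = 18 - (-25) = 43
j: (-5)·(-1) - 1·3 = 5 - 3 = 2
k: 1·5 - 6·(-1) = 5 - (-6) = 11
v × w = (43, 2, 11)
u · (v × w) = (-3)·43 + 2·2 + 6·11 = -129 + 4 + 66 = -59

-59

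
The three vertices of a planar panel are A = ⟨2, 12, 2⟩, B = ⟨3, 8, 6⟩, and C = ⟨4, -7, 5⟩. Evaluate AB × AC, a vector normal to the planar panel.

AB = (1, -4, 4)
AC = (2, -19, 3)
i: (-4)·3 - 4·(-19) = -12 - (-76) = 64
j: 4·2 - 1·3 = 8 - 3 = 5
k: 1·(-19) - (-4)·2 = -19 - (-8) = -11
AB × AC = (64, 5, -11)

(64, 5, -11)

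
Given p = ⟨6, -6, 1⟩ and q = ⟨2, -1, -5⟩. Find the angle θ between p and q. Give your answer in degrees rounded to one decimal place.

p · q = 6·2 + (-6)·(-1) + 1·(-5) = 12 + 6 - 5 = 13
|p|² = 36 + 36 + 1 = 73,  |p| = √73 ≈ 8.544004
|q|² = 4 + 1 + 25 = 30,  |q| = √30 ≈ 5.477226
cos θ = 13 / (8.544004 · 5.477226) ≈ 0.27779
θ = arccos(0.27779) ≈ 73.9°

73.9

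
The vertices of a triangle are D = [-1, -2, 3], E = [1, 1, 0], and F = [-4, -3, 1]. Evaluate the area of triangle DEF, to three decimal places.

8.646

DE = (2, 3, -3),  DF = (-3, -1, -2)
i: 3·(-2) - (-3)·(-1) = -6 - 3 = -9
j: (-3)·(-3) - 2·(-2) = 9 - (-4) = 13
k: 2·(-1) - 3·(-3) = -2 - (-9) = 7
DE × DF = (-9, 13, 7)
|DE × DF| = √299 ≈ 17.2916
area = ½ · 17.2916 ≈ 8.646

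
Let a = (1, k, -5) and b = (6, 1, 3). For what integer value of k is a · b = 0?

a · b = 1·6 + k·1 + (-5)·3 = -9 + 1k
Set equal to 0: 1k = 9, so k = 9.

9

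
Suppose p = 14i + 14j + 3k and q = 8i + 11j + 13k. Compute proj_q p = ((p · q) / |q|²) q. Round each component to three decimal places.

(6.893, 9.477, 11.201)

p · q = 14·8 + 14·11 + 3·13 = 112 + 154 + 39 = 305
|q|² = 64 + 121 + 169 = 354
proj_q p = (305/354) · (8, 11, 13) ≈ (6.893, 9.477, 11.201)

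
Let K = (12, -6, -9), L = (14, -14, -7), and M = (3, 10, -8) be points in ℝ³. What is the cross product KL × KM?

KL = (2, -8, 2)
KM = (-9, 16, 1)
i: (-8)·1 - 2·16 = -8 - 32 = -40
j: 2·(-9) - 2·1 = -18 - 2 = -20
k: 2·16 - (-8)·(-9) = 32 - 72 = -40
KL × KM = (-40, -20, -40)

(-40, -20, -40)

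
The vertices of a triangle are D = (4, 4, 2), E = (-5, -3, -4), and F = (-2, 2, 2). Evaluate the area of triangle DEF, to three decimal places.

DE = (-9, -7, -6),  DF = (-6, -2, 0)
i: (-7)·0 - (-6)·(-2) = 0 - 12 = -12
j: (-6)·(-6) - (-9)·0 = 36 - 0 = 36
k: (-9)·(-2) - (-7)·(-6) = 18 - 42 = -24
DE × DF = (-12, 36, -24)
|DE × DF| = √2016 ≈ 44.8999
area = ½ · 44.8999 ≈ 22.450

22.450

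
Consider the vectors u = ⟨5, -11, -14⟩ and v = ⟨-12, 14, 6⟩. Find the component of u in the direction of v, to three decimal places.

u · v = 5·(-12) + (-11)·14 + (-14)·6 = -60 - 154 - 84 = -298
|v| = √(144 + 196 + 36) = √376 ≈ 19.3907
comp_v u = -298 / √376 ≈ -15.368

-15.368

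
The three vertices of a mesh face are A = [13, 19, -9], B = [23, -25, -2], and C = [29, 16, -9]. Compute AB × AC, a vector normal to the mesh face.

AB = (10, -44, 7)
AC = (16, -3, 0)
i: (-44)·0 - 7·(-3) = 0 - (-21) = 21
j: 7·16 - 10·0 = 112 - 0 = 112
k: 10·(-3) - (-44)·16 = -30 - (-704) = 674
AB × AC = (21, 112, 674)

(21, 112, 674)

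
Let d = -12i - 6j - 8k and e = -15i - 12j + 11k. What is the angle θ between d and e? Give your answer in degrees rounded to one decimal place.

d · e = (-12)·(-15) + (-6)·(-12) + (-8)·11 = 180 + 72 - 88 = 164
|d|² = 144 + 36 + 64 = 244,  |d| = √244 ≈ 15.620499
|e|² = 225 + 144 + 121 = 490,  |e| = √490 ≈ 22.135944
cos θ = 164 / (15.620499 · 22.135944) ≈ 0.47430
θ = arccos(0.47430) ≈ 61.7°

61.7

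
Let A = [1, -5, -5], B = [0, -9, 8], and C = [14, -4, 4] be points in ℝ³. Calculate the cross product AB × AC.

AB = (-1, -4, 13)
AC = (13, 1, 9)
i: (-4)·9 - 13·1 = -36 - 13 = -49
j: 13·13 - (-1)·9 = 169 - (-9) = 178
k: (-1)·1 - (-4)·13 = -1 - (-52) = 51
AB × AC = (-49, 178, 51)

(-49, 178, 51)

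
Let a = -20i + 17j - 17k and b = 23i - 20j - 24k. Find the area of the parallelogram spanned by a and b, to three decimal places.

i: 17·(-24) - (-17)·(-20) = -408 - 340 = -748
j: (-17)·23 - (-20)·(-24) = -391 - 480 = -871
k: (-20)·(-20) - 17·23 = 400 - 391 = 9
a × b = (-748, -871, 9)
|a × b| = √((-748)² + (-871)² + 9²) = √1318226 ≈ 1148.1402

1148.140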